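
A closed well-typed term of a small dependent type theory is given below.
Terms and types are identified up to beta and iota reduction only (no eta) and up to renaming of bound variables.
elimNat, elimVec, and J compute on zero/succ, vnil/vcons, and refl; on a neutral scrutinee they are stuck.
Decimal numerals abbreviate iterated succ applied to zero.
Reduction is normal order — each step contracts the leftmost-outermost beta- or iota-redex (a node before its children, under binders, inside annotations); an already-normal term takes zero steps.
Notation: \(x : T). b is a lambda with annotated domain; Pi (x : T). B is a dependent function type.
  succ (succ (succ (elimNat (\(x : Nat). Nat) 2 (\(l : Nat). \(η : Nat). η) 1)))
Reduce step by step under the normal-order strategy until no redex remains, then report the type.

normal-order reduction sequence:
  succ (succ (succ (elimNat (\(x : Nat). Nat) 2 (\(l : Nat). \(η : Nat). η) 1)))
  ~> succ (succ (succ ((\(x : Nat). \(l : Nat). l) 0 (elimNat (\(η : Nat). Nat) 2 (\(m : Nat). \(o : Nat). o) 0))))
  ~> succ (succ (succ ((\(x : Nat). x) (elimNat (\(l : Nat). Nat) 2 (\(η : Nat). \(m : Nat). m) 0))))
  ~> succ (succ (succ (elimNat (\(x : Nat). Nat) 2 (\(l : Nat). \(η : Nat). η) 0)))
  ~> 5
type:
  Nat


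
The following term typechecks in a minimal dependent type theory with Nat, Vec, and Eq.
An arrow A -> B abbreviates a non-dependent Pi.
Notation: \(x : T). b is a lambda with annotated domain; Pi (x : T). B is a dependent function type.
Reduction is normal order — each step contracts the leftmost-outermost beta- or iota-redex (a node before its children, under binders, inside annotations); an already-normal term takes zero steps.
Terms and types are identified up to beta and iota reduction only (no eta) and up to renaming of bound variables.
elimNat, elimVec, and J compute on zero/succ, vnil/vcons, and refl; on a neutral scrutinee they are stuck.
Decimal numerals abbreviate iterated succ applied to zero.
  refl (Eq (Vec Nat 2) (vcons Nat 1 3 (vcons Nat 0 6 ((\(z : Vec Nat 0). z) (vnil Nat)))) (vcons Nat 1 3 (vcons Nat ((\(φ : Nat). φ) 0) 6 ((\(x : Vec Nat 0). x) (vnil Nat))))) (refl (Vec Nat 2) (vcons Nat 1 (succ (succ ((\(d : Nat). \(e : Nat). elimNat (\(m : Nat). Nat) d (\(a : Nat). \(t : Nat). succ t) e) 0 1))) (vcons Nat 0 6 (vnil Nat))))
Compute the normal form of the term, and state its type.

resulting normal form:
  refl (Eq (Vec Nat 2) (vcons Nat 1 3 (vcons Nat 0 6 (vnil Nat))) (vcons Nat 1 3 (vcons Nat 0 6 (vnil Nat)))) (refl (Vec Nat 2) (vcons Nat 1 3 (vcons Nat 0 6 (vnil Nat))))
type:
  Eq (Eq (Vec Nat 2) (vcons Nat 1 3 (vcons Nat 0 6 (vnil Nat))) (vcons Nat 1 3 (vcons Nat 0 6 (vnil Nat)))) (refl (Vec Nat 2) (vcons Nat 1 3 (vcons Nat 0 6 (vnil Nat)))) (refl (Vec Nat 2) (vcons Nat 1 3 (vcons Nat 0 6 (vnil Nat))))


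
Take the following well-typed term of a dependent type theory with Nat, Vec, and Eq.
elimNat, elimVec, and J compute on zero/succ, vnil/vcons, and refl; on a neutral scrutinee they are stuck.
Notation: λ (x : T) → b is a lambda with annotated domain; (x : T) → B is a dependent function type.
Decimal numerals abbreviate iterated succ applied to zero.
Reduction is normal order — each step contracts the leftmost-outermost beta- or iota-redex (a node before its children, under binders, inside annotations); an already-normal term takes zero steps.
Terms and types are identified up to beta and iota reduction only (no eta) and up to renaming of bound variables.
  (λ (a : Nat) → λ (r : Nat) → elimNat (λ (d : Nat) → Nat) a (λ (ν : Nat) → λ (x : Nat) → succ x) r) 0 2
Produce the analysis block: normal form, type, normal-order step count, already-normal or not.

resulting normal form:
  2
inferred type:
  Nat
normal-order step count: 9
started in normal form: no
first contracted redex: a beta-redex


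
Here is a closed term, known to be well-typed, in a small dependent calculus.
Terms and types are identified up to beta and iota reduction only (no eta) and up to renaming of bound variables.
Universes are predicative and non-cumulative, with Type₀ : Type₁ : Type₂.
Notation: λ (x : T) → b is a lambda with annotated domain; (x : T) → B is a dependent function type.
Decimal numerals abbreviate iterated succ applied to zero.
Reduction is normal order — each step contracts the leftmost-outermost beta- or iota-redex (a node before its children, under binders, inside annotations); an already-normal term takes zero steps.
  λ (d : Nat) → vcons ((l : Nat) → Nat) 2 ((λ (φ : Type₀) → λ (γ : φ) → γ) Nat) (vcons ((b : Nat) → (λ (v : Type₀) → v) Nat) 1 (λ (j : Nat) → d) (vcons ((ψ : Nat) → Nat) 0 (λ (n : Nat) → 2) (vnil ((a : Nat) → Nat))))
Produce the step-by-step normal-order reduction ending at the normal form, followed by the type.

normal-order reduction:
  λ (d : Nat) → vcons ((l : Nat) → Nat) 2 ((λ (φ : Type₀) → λ (γ : φ) → γ) Nat) (vcons ((b : Nat) → (λ (v : Type₀) → v) Nat) 1 (λ (j : Nat) → d) (vcons ((ψ : Nat) → Nat) 0 (λ (n : Nat) → 2) (vnil ((a : Nat) → Nat))))
  ~> λ (d : Nat) → vcons ((l : Nat) → Nat) 2 (λ (φ : Nat) → φ) (vcons ((γ : Nat) → (λ (b : Type₀) → b) Nat) 1 (λ (v : Nat) → d) (vcons ((j : Nat) → Nat) 0 (λ (ψ : Nat) → 2) (vnil ((n : Nat) → Nat))))
  ~> λ (d : Nat) → vcons ((l : Nat) → Nat) 2 (λ (φ : Nat) → φ) (vcons ((γ : Nat) → Nat) 1 (λ (b : Nat) → d) (vcons ((v : Nat) → Nat) 0 (λ (j : Nat) → 2) (vnil ((ψ : Nat) → Nat))))
the term's type:
  (d : Nat) → Vec ((l : Nat) → Nat) 3


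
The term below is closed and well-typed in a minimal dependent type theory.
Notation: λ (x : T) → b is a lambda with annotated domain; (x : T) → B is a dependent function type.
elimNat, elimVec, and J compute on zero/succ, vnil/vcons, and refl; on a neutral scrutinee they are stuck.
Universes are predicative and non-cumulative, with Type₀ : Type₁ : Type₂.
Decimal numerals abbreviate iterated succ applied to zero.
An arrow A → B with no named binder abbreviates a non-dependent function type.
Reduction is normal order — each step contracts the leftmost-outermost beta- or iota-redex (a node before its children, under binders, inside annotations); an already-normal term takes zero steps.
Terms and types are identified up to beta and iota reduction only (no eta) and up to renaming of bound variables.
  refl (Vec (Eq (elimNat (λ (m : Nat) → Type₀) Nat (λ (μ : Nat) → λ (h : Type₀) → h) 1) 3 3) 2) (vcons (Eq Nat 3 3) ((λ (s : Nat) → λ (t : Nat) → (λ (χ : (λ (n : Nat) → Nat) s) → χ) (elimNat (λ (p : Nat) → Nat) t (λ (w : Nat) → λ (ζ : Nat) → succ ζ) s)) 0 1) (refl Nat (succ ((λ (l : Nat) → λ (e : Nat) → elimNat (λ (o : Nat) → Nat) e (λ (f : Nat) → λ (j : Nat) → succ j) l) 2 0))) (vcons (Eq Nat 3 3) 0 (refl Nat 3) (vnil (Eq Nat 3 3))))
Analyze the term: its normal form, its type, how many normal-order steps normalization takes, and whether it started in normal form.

reduced normal form:
  refl (Vec (Eq Nat 3 3) 2) (vcons (Eq Nat 3 3) 1 (refl Nat 3) (vcons (Eq Nat 3 3) 0 (refl Nat 3) (vnil (Eq Nat 3 3))))
inferred type:
  Eq (Vec (Eq Nat 3 3) 2) (vcons (Eq Nat 3 3) 1 (refl Nat 3) (vcons (Eq Nat 3 3) 0 (refl Nat 3) (vnil (Eq Nat 3 3)))) (vcons (Eq Nat 3 3) 1 (refl Nat 3) (vcons (Eq Nat 3 3) 0 (refl Nat 3) (vnil (Eq Nat 3 3))))
normal-order step count: 17
already normal: no
first redex: an elimNat iota-redex


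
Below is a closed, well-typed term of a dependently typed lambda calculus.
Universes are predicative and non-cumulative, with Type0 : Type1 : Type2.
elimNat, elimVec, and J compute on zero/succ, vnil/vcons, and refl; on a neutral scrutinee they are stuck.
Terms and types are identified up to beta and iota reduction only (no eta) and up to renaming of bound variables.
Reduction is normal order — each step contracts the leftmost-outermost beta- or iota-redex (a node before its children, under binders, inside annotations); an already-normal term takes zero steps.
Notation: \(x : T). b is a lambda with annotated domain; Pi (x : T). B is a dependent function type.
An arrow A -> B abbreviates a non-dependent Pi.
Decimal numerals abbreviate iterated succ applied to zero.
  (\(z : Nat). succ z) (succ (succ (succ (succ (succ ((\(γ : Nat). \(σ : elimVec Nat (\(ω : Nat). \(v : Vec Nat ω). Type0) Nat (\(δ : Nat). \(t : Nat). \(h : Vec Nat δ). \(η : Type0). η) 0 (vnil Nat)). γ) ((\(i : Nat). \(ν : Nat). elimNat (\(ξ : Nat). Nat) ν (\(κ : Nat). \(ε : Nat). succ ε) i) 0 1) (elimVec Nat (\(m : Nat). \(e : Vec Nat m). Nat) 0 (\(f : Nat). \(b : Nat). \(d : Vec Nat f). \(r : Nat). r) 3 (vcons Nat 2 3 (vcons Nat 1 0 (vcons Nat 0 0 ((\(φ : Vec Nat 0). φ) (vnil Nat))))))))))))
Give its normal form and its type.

reduced normal form:
  7
type:
  Nat


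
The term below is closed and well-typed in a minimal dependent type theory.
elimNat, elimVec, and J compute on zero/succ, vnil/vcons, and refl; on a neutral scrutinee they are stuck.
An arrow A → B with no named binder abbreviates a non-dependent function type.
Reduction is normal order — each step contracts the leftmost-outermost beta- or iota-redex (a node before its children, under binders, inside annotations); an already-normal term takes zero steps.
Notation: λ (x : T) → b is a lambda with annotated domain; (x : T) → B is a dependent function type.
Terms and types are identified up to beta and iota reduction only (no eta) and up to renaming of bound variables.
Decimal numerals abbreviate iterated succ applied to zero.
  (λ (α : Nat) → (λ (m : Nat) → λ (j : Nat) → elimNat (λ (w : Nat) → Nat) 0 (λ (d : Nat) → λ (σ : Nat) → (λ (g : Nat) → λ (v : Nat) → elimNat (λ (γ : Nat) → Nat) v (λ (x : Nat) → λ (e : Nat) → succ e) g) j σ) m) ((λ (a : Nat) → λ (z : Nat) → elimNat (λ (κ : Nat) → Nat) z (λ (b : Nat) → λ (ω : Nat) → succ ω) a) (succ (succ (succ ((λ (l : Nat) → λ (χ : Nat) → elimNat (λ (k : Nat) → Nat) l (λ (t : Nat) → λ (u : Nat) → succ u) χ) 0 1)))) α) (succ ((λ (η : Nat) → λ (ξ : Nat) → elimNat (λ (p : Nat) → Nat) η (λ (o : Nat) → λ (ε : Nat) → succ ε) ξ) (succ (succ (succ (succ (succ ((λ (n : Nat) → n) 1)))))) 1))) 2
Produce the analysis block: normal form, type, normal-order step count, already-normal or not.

resulting normal form:
  48
type:
  Nat
steps to reach normal form (normal order): 77
started in normal form: no
first redex: a beta-redex


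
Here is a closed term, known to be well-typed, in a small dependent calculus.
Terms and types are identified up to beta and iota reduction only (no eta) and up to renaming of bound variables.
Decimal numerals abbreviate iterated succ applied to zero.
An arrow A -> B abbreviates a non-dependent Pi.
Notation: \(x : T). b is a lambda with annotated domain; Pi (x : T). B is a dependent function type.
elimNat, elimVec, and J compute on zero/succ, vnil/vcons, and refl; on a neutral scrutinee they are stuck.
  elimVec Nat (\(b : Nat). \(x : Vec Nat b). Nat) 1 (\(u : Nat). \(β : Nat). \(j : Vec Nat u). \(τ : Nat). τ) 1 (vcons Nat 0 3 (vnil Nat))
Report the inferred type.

the term's type:
  Nat


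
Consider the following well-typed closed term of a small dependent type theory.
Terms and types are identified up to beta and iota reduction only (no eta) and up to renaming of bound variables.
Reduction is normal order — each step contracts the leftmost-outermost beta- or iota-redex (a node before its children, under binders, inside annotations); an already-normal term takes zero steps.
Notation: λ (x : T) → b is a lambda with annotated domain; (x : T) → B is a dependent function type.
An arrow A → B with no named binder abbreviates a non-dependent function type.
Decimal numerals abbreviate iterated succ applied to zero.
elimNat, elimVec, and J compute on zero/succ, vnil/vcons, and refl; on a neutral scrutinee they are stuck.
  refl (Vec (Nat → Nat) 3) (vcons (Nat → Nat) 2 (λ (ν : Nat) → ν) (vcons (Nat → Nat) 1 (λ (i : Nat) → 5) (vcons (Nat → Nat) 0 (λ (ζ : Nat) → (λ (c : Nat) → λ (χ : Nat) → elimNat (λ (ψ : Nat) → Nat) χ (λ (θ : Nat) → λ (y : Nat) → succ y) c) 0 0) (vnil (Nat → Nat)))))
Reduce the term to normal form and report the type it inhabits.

normal form:
  refl (Vec (Nat → Nat) 3) (vcons (Nat → Nat) 2 (λ (ν : Nat) → ν) (vcons (Nat → Nat) 1 (λ (i : Nat) → 5) (vcons (Nat → Nat) 0 (λ (ζ : Nat) → 0) (vnil (Nat → Nat)))))
type:
  Eq (Vec (Nat → Nat) 3) (vcons (Nat → Nat) 2 (λ (ν : Nat) → ν) (vcons (Nat → Nat) 1 (λ (i : Nat) → 5) (vcons (Nat → Nat) 0 (λ (ζ : Nat) → 0) (vnil (Nat → Nat))))) (vcons (Nat → Nat) 2 (λ (c : Nat) → c) (vcons (Nat → Nat) 1 (λ (χ : Nat) → 5) (vcons (Nat → Nat) 0 (λ (ψ : Nat) → 0) (vnil (Nat → Nat)))))
observation: normalization takes exactly 3 steps under the normal-order strategy.


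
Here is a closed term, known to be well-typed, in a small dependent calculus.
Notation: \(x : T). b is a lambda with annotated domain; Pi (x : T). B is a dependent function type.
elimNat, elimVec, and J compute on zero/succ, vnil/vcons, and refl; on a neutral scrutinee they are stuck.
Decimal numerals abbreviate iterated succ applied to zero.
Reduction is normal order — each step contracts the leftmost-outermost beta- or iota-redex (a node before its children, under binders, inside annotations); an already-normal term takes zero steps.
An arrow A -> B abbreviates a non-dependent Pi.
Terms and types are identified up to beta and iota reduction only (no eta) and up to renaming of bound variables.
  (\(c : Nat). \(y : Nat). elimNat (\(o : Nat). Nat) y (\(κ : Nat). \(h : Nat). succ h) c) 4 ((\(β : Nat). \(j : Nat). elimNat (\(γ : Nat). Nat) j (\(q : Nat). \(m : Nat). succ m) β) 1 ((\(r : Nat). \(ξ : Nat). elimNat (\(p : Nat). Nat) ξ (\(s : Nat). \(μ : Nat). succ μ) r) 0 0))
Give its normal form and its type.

normal form:
  5
type:
  Nat


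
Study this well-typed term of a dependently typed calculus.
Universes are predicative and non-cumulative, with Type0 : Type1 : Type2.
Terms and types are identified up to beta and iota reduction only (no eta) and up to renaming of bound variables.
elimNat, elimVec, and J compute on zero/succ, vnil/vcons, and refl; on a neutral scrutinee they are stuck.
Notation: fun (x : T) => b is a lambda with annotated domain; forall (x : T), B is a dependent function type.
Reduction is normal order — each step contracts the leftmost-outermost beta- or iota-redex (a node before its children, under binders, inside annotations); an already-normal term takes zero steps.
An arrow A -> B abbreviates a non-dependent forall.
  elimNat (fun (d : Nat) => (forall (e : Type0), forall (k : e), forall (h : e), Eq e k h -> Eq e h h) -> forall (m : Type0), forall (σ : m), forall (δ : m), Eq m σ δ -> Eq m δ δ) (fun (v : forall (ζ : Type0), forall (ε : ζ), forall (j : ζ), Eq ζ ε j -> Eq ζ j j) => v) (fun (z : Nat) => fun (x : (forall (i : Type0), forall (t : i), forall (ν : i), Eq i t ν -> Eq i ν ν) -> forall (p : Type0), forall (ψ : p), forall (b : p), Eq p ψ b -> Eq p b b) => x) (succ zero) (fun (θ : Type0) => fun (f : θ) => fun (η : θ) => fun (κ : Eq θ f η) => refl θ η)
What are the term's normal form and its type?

normal form:
  fun (d : Type0) => fun (e : d) => fun (k : d) => fun (h : Eq d e k) => refl d k
type:
  forall (d : Type0), forall (e : d), forall (k : d), Eq d e k -> Eq d k k


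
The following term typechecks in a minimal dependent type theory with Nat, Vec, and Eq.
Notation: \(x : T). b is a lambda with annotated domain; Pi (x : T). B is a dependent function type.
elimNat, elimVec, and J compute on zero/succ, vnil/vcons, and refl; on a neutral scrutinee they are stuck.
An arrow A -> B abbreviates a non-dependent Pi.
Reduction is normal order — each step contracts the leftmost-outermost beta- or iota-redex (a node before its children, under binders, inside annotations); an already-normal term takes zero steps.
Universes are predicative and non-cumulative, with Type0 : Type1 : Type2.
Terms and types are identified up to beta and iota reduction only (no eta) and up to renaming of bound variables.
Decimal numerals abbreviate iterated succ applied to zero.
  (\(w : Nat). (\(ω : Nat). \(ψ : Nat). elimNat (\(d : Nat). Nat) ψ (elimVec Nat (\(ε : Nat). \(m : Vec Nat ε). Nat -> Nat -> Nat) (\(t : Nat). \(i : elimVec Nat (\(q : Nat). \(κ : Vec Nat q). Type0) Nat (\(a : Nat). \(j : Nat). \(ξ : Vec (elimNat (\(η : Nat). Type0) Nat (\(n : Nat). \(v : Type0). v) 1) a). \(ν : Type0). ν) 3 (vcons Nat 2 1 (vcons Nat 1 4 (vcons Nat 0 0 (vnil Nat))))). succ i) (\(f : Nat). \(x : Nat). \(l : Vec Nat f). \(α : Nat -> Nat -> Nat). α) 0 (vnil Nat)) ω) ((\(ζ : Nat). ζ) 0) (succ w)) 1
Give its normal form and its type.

resulting normal form:
  2
the term's type:
  Nat


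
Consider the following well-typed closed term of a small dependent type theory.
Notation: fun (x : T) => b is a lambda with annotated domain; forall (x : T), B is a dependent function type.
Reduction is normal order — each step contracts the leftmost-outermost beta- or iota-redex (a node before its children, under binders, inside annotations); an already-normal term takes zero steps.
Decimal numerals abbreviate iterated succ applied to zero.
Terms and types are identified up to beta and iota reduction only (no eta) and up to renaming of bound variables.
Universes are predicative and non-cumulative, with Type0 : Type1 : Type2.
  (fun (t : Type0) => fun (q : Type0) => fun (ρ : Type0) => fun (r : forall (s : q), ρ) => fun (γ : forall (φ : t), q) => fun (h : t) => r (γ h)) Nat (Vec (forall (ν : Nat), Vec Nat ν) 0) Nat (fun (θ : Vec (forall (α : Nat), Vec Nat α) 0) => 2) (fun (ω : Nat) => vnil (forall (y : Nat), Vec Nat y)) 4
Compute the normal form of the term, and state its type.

reduced normal form:
  2
inferred type:
  Nat


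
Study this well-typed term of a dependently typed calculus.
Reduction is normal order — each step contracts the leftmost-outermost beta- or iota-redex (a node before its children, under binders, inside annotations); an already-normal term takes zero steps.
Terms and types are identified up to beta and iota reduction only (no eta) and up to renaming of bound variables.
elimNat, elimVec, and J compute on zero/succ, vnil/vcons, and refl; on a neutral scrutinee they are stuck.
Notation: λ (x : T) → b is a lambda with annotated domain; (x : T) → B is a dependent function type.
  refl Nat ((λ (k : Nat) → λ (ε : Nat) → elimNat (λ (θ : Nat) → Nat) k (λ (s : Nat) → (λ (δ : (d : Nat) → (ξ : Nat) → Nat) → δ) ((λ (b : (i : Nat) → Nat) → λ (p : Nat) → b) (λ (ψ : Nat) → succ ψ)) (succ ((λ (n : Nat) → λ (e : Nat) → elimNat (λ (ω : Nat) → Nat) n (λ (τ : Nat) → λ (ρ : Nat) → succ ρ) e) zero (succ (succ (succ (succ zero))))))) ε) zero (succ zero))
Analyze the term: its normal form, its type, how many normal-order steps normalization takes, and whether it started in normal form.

resulting normal form:
  refl Nat (succ zero)
the term's type:
  Eq Nat (succ zero) (succ zero)
normal-order step count: 9
started in normal form: no
first contracted redex: a beta-redex


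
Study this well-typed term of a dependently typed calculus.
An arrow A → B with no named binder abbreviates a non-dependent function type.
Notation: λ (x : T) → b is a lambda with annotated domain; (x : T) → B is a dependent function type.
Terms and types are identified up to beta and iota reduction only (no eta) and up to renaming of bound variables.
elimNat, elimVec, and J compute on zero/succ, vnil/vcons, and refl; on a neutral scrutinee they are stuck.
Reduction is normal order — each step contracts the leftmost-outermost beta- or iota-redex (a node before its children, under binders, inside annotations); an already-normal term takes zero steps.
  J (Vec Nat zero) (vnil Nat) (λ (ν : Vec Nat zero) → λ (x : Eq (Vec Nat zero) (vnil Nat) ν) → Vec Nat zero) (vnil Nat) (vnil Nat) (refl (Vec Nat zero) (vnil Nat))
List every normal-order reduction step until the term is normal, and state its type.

normal-order reduction sequence:
  J (Vec Nat zero) (vnil Nat) (λ (ν : Vec Nat zero) → λ (x : Eq (Vec Nat zero) (vnil Nat) ν) → Vec Nat zero) (vnil Nat) (vnil Nat) (refl (Vec Nat zero) (vnil Nat))
  ~> vnil Nat
inferred type:
  Vec Nat zero


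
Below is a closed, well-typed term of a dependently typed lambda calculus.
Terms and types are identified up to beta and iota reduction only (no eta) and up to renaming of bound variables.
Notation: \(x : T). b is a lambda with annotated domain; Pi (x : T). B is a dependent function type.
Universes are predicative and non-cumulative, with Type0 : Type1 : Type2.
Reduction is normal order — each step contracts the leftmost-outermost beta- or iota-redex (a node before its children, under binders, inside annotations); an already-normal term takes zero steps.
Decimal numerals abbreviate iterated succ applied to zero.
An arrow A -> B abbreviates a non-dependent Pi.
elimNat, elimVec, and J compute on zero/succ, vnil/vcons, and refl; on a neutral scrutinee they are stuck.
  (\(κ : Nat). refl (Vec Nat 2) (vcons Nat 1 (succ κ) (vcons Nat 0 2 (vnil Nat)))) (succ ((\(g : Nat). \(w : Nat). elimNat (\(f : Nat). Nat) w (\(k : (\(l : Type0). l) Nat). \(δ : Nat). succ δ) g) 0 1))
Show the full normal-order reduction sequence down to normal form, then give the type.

normal-order reduction:
  (\(κ : Nat). refl (Vec Nat 2) (vcons Nat 1 (succ κ) (vcons Nat 0 2 (vnil Nat)))) (succ ((\(g : Nat). \(w : Nat). elimNat (\(f : Nat). Nat) w (\(k : (\(l : Type0). l) Nat). \(δ : Nat). succ δ) g) 0 1))
  ~> refl (Vec Nat 2) (vcons Nat 1 (succ (succ ((\(κ : Nat). \(g : Nat). elimNat (\(w : Nat). Nat) g (\(f : (\(k : Type0). k) Nat). \(l : Nat). succ l) κ) 0 1))) (vcons Nat 0 2 (vnil Nat)))
  ~> refl (Vec Nat 2) (vcons Nat 1 (succ (succ ((\(κ : Nat). elimNat (\(g : Nat). Nat) κ (\(w : (\(f : Type0). f) Nat). \(k : Nat). succ k) 0) 1))) (vcons Nat 0 2 (vnil Nat)))
  ~> refl (Vec Nat 2) (vcons Nat 1 (succ (succ (elimNat (\(κ : Nat). Nat) 1 (\(g : (\(w : Type0). w) Nat). \(f : Nat). succ f) 0))) (vcons Nat 0 2 (vnil Nat)))
  ~> refl (Vec Nat 2) (vcons Nat 1 3 (vcons Nat 0 2 (vnil Nat)))
type:
  Eq (Vec Nat 2) (vcons Nat 1 3 (vcons Nat 0 2 (vnil Nat))) (vcons Nat 1 3 (vcons Nat 0 2 (vnil Nat)))


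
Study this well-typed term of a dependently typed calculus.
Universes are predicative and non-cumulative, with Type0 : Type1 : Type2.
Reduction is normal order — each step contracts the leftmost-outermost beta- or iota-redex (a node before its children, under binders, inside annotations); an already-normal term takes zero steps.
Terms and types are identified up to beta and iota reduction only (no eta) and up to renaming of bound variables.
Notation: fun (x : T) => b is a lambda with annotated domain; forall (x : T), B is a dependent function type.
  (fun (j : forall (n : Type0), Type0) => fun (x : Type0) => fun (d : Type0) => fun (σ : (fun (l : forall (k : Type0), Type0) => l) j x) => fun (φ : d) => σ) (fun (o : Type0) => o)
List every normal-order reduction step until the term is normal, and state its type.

reduction (normal order):
  (fun (j : forall (n : Type0), Type0) => fun (x : Type0) => fun (d : Type0) => fun (σ : (fun (l : forall (k : Type0), Type0) => l) j x) => fun (φ : d) => σ) (fun (o : Type0) => o)
  ~> fun (j : Type0) => fun (n : Type0) => fun (x : (fun (d : forall (σ : Type0), Type0) => d) (fun (l : Type0) => l) j) => fun (k : n) => x
  ~> fun (j : Type0) => fun (n : Type0) => fun (x : (fun (d : Type0) => d) j) => fun (σ : n) => x
  ~> fun (j : Type0) => fun (n : Type0) => fun (x : j) => fun (d : n) => x
the term's type:
  forall (j : Type0), forall (n : Type0), forall (x : j), forall (d : n), j


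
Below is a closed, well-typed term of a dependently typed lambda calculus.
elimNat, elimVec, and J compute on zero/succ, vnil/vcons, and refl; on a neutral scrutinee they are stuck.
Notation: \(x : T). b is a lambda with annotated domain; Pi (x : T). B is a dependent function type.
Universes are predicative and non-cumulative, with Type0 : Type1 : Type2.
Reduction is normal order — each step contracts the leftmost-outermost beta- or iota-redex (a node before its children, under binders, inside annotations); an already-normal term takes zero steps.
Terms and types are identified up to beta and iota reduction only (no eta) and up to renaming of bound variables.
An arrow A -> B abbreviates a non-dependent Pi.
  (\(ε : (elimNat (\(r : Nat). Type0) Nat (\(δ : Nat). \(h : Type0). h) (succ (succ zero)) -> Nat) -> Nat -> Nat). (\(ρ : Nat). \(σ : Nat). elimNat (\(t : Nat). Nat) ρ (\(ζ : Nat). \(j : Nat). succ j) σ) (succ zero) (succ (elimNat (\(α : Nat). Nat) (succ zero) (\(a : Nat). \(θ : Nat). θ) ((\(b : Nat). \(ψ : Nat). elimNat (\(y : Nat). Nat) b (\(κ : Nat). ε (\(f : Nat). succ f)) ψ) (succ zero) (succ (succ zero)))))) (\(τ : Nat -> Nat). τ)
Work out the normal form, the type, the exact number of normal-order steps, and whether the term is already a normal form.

reduced normal form:
  succ (succ (succ zero))
type:
  Nat
reduction steps (normal order): 31
started in normal form: no
first contracted redex: a beta-redex


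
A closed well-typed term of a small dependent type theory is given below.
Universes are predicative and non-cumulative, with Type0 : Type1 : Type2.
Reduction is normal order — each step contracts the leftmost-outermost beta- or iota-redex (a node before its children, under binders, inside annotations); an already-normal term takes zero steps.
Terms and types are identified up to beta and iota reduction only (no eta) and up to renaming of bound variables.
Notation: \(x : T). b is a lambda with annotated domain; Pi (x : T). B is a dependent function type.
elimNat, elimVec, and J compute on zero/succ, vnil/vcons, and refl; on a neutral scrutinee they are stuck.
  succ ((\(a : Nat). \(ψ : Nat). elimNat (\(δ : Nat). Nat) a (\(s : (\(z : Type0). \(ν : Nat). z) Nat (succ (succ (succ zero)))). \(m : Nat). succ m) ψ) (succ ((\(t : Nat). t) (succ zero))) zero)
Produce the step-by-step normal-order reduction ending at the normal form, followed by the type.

normal-order reduction:
  succ ((\(a : Nat). \(ψ : Nat). elimNat (\(δ : Nat). Nat) a (\(s : (\(z : Type0). \(ν : Nat). z) Nat (succ (succ (succ zero)))). \(m : Nat). succ m) ψ) (succ ((\(t : Nat). t) (succ zero))) zero)
  ~> succ ((\(a : Nat). elimNat (\(ψ : Nat). Nat) (succ ((\(δ : Nat). δ) (succ zero))) (\(s : (\(z : Type0). \(ν : Nat). z) Nat (succ (succ (succ zero)))). \(m : Nat). succ m) a) zero)
  ~> succ (elimNat (\(a : Nat). Nat) (succ ((\(ψ : Nat). ψ) (succ zero))) (\(δ : (\(s : Type0). \(z : Nat). s) Nat (succ (succ (succ zero)))). \(ν : Nat). succ ν) zero)
  ~> succ (succ ((\(a : Nat). a) (succ zero)))
  ~> succ (succ (succ zero))
the term's type:
  Nat


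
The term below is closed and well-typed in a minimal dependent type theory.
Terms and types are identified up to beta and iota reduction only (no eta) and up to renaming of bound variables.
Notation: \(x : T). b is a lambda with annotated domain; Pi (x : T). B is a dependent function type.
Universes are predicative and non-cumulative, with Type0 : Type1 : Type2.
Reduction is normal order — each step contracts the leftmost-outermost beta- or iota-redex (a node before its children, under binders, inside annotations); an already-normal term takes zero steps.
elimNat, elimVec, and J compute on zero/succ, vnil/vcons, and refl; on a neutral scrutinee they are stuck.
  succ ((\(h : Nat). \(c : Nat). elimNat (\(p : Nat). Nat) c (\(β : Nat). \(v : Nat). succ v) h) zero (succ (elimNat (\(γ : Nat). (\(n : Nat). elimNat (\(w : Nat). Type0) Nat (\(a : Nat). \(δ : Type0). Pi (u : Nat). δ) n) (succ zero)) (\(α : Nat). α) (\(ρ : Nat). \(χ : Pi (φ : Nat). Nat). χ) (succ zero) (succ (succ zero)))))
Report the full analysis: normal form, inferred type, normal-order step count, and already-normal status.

normal form:
  succ (succ (succ (succ zero)))
inferred type:
  Nat
reduction steps (normal order): 8
already normal: no
first contracted redex: a beta-redex


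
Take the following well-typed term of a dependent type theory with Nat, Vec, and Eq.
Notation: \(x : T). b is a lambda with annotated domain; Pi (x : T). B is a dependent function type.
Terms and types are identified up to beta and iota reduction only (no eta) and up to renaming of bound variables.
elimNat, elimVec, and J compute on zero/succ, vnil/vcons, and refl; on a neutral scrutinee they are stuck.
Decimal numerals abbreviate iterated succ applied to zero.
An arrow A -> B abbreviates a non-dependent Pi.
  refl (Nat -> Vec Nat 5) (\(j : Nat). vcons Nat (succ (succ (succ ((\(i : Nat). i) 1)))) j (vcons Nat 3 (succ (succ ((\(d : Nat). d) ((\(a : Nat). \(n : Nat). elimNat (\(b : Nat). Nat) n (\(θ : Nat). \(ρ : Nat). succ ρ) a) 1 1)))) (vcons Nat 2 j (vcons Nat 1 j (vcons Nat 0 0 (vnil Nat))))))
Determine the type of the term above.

type:
  Eq (Nat -> Vec Nat 5) (\(j : Nat). vcons Nat 4 j (vcons Nat 3 4 (vcons Nat 2 j (vcons Nat 1 j (vcons Nat 0 0 (vnil Nat)))))) (\(i : Nat). vcons Nat 4 i (vcons Nat 3 4 (vcons Nat 2 i (vcons Nat 1 i (vcons Nat 0 0 (vnil Nat))))))


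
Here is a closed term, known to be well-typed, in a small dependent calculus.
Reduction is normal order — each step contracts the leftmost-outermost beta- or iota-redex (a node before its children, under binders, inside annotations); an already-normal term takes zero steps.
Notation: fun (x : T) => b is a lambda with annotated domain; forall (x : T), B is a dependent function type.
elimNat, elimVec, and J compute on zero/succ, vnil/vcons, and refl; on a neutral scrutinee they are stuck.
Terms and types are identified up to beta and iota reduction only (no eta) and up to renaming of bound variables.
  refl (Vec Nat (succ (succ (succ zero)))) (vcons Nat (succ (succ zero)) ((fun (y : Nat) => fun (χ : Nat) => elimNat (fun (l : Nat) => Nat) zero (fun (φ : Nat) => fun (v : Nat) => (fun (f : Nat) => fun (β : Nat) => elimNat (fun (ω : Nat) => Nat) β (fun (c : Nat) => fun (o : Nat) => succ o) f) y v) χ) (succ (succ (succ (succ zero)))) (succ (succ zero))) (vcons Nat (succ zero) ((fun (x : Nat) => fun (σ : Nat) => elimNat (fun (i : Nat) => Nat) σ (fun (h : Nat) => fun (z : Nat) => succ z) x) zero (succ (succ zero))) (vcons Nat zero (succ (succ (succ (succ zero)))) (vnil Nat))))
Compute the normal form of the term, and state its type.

normal form:
  refl (Vec Nat (succ (succ (succ zero)))) (vcons Nat (succ (succ zero)) (succ (succ (succ (succ (succ (succ (succ (succ zero)))))))) (vcons Nat (succ zero) (succ (succ zero)) (vcons Nat zero (succ (succ (succ (succ zero)))) (vnil Nat))))
inferred type:
  Eq (Vec Nat (succ (succ (succ zero)))) (vcons Nat (succ (succ zero)) (succ (succ (succ (succ (succ (succ (succ (succ zero)))))))) (vcons Nat (succ zero) (succ (succ zero)) (vcons Nat zero (succ (succ (succ (succ zero)))) (vnil Nat)))) (vcons Nat (succ (succ zero)) (succ (succ (succ (succ (succ (succ (succ (succ zero)))))))) (vcons Nat (succ zero) (succ (succ zero)) (vcons Nat zero (succ (succ (succ (succ zero)))) (vnil Nat))))
observation: normalization takes exactly 42 steps under the normal-order strategy.


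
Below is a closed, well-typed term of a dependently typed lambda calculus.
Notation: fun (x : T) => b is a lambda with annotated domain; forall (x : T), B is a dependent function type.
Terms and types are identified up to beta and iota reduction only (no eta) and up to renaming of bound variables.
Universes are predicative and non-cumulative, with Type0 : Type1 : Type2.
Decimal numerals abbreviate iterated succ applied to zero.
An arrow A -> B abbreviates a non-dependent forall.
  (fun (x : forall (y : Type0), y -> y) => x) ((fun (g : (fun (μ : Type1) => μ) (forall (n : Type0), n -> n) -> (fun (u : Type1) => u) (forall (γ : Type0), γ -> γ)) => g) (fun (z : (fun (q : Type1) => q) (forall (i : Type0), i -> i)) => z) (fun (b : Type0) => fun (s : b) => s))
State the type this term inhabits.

type:
  forall (x : Type0), x -> x


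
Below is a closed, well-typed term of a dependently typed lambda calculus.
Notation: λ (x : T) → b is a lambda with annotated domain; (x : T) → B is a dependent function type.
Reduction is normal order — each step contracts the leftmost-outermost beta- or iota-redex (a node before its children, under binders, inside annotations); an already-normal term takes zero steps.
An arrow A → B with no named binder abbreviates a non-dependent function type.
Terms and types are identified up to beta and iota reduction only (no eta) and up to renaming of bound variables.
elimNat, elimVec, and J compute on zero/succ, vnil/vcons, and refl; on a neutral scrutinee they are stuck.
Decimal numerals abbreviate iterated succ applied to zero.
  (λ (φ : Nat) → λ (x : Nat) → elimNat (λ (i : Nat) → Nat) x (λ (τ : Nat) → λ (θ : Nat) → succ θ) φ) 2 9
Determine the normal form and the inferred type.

reduced normal form:
  11
inferred type:
  Nat
observation: the leftmost-outermost redex is a beta-redex, and normalization takes 9 steps.


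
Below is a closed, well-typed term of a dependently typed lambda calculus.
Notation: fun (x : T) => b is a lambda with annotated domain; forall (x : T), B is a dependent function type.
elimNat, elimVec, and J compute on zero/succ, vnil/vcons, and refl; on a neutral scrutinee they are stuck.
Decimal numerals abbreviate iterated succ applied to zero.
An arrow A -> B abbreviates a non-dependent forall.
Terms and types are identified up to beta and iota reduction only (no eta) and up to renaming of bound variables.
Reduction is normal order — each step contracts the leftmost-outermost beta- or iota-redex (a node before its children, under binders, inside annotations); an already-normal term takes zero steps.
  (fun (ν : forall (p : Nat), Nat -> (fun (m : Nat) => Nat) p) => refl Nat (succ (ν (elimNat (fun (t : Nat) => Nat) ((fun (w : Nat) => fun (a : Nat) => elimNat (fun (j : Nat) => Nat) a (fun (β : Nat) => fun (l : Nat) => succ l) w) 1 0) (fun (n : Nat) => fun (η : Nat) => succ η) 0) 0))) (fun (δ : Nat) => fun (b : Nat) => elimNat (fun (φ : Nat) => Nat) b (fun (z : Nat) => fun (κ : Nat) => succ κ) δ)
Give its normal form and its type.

normal form:
  refl Nat 2
the term's type:
  Eq Nat 2 2


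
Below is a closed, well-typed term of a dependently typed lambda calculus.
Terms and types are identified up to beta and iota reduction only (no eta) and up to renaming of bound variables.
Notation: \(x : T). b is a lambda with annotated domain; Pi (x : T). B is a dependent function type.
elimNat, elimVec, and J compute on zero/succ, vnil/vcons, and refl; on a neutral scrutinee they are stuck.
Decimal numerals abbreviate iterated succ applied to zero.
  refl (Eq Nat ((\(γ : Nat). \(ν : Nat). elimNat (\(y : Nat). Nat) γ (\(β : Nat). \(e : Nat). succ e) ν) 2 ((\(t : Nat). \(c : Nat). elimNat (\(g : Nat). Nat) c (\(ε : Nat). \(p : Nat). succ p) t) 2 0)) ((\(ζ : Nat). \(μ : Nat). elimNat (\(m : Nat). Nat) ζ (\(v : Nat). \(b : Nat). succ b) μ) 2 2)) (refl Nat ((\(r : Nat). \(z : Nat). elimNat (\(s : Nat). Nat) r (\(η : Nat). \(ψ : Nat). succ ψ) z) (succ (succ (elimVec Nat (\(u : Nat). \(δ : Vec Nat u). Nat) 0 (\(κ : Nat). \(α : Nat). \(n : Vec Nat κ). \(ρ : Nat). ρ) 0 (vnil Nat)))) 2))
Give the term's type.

type:
  Eq (Eq Nat 4 4) (refl Nat 4) (refl Nat 4)


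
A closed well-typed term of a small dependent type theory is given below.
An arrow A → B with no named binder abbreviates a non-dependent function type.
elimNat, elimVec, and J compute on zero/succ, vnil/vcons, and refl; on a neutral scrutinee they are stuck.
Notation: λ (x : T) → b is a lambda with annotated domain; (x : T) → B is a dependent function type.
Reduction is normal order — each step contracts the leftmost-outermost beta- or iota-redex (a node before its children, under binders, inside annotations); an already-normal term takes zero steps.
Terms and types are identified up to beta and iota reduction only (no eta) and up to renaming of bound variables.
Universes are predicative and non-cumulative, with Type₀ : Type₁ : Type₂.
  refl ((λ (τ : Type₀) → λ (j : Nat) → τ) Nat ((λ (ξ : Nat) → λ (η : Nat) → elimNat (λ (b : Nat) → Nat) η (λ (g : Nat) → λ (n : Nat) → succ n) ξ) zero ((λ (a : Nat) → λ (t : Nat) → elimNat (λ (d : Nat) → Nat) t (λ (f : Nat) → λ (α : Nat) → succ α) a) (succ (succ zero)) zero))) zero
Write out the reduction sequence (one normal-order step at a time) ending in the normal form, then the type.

normal-order reduction sequence:
  refl ((λ (τ : Type₀) → λ (j : Nat) → τ) Nat ((λ (ξ : Nat) → λ (η : Nat) → elimNat (λ (b : Nat) → Nat) η (λ (g : Nat) → λ (n : Nat) → succ n) ξ) zero ((λ (a : Nat) → λ (t : Nat) → elimNat (λ (d : Nat) → Nat) t (λ (f : Nat) → λ (α : Nat) → succ α) a) (succ (succ zero)) zero))) zero
  ~> refl ((λ (τ : Nat) → Nat) ((λ (j : Nat) → λ (ξ : Nat) → elimNat (λ (η : Nat) → Nat) ξ (λ (b : Nat) → λ (g : Nat) → succ g) j) zero ((λ (n : Nat) → λ (a : Nat) → elimNat (λ (t : Nat) → Nat) a (λ (d : Nat) → λ (f : Nat) → succ f) n) (succ (succ zero)) zero))) zero
  ~> refl Nat zero
the term's type:
  Eq Nat zero zero


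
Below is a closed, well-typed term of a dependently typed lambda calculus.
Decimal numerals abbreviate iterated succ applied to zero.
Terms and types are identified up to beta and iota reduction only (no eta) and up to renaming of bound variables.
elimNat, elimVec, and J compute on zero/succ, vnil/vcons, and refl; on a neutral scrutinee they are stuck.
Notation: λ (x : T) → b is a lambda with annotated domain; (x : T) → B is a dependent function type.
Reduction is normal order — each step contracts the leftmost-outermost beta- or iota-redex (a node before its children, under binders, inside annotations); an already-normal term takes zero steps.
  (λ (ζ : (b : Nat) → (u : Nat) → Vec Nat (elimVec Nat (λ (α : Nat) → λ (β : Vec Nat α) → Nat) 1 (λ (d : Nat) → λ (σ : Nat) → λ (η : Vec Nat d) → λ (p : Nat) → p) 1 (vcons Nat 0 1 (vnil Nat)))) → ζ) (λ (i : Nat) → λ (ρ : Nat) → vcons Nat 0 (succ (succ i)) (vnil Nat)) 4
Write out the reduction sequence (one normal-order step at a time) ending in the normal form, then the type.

reduction (normal order):
  (λ (ζ : (b : Nat) → (u : Nat) → Vec Nat (elimVec Nat (λ (α : Nat) → λ (β : Vec Nat α) → Nat) 1 (λ (d : Nat) → λ (σ : Nat) → λ (η : Vec Nat d) → λ (p : Nat) → p) 1 (vcons Nat 0 1 (vnil Nat)))) → ζ) (λ (i : Nat) → λ (ρ : Nat) → vcons Nat 0 (succ (succ i)) (vnil Nat)) 4
  ~> (λ (ζ : Nat) → λ (b : Nat) → vcons Nat 0 (succ (succ ζ)) (vnil Nat)) 4
  ~> λ (ζ : Nat) → vcons Nat 0 6 (vnil Nat)
type:
  (ζ : Nat) → Vec Nat 1


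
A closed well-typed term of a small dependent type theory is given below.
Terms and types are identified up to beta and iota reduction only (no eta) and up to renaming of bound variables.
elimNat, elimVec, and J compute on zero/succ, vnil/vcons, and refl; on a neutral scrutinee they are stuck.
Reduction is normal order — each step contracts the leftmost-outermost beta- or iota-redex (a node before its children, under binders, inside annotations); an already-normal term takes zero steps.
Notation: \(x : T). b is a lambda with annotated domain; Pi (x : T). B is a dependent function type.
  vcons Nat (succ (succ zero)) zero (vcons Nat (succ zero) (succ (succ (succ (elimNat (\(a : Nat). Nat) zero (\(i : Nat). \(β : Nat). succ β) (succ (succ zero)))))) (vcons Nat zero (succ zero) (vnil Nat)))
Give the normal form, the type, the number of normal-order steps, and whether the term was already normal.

resulting normal form:
  vcons Nat (succ (succ zero)) zero (vcons Nat (succ zero) (succ (succ (succ (succ (succ zero))))) (vcons Nat zero (succ zero) (vnil Nat)))
type:
  Vec Nat (succ (succ (succ zero)))
reduction steps (normal order): 7
started in normal form: no
first contracted redex: an elimNat iota-redex


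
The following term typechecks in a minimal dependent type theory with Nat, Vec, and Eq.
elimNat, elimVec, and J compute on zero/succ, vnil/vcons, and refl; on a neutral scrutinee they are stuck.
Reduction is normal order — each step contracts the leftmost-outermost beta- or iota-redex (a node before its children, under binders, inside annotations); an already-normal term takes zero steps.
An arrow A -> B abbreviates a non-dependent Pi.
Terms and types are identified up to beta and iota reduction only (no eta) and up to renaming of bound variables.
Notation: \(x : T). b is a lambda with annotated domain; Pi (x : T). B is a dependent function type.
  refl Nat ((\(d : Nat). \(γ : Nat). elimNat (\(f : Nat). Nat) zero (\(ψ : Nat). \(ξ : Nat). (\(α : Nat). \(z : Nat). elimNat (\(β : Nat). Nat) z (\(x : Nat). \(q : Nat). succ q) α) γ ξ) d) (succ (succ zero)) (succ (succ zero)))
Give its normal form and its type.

resulting normal form:
  refl Nat (succ (succ (succ (succ zero))))
type:
  Eq Nat (succ (succ (succ (succ zero)))) (succ (succ (succ (succ zero))))
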